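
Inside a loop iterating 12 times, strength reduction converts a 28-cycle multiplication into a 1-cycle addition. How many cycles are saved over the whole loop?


Per-iteration saving = 28 - 1 = 27
Total saved = 12 * 27 = 324

324


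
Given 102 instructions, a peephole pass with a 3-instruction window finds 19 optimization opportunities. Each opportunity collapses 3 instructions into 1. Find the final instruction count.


Each match removes 2 instructions.
Total removed = 19 * 2 = 38
Remaining = 102 - 38 = 64

64


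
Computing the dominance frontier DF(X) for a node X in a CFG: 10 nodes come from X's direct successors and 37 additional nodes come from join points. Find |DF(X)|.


DF(X) = direct successor contributions + join point contributions
= 10 + 37 = 47

47


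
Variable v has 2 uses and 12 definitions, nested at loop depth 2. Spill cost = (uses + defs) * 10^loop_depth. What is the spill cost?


uses + defs = 2 + 12 = 14
10^2 = 100
Spill cost = 14 * 100 = 1400

1400


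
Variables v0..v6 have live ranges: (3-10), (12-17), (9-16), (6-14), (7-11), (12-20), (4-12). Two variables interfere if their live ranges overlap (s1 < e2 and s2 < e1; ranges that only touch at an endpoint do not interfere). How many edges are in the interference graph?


Check all pairs for overlapping intervals.
Two intervals (s1,e1) and (s2,e2) overlap if s1 < e2 and s2 < e1.
v0 (3-10) vs v1..v6: overlaps v2, v3, v4, v6 -> 4
v1 (12-17) vs v2..v6: overlaps v2, v3, v5 -> 3
v2 (9-16) vs v3..v6: overlaps v3, v4, v5, v6 -> 4
v3 (6-14) vs v4..v6: overlaps v4, v5, v6 -> 3
v4 (7-11) vs v5..v6: overlaps v6 -> 1
v5 (12-20) vs v6: overlaps none -> 0
Total overlapping pairs = 4 + 3 + 4 + 3 + 1 + 0 = 15

15


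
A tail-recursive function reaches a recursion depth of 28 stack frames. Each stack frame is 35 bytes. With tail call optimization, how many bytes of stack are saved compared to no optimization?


Without TCO: 28 * 35 = 980 bytes
With TCO: reuse 1 frame = 35 bytes
Savings = 980 - 35 = 945

945


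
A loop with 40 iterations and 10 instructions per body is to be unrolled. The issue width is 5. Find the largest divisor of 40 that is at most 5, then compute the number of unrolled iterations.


Largest divisor of 40 <= 5 is 5
New iterations = 40 / 5 = 8

8


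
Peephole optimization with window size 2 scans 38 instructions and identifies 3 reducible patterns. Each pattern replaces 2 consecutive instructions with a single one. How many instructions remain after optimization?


Each match removes 1 instructions.
Total removed = 3 * 1 = 3
Remaining = 38 - 3 = 35

35


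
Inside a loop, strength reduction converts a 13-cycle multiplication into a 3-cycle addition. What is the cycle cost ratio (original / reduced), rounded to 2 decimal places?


Ratio = mult_cost / add_cost = 13 / 3 = 4.33

4.33


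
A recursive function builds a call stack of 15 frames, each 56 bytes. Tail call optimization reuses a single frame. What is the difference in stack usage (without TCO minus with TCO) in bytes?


Without TCO: 15 * 56 = 840 bytes
With TCO: reuse 1 frame = 56 bytes
Savings = 840 - 56 = 784

784


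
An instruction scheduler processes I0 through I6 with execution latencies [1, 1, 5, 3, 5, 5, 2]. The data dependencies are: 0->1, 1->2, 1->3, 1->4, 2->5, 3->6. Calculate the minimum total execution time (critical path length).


Compute longest path through dependency graph: dist(Ik) = max over predecessors of dist + latency(Ik).
dist(I0) = latency 1 = 1
dist(I1) = dist(I0) + 1 = 1 + 1 = 2
dist(I2) = dist(I1) + 5 = 2 + 5 = 7
dist(I3) = dist(I1) + 3 = 2 + 3 = 5
dist(I4) = dist(I1) + 5 = 2 + 5 = 7
dist(I5) = dist(I2) + 5 = 7 + 5 = 12
dist(I6) = dist(I3) + 2 = 5 + 2 = 7
Critical path = max dist = 12

12


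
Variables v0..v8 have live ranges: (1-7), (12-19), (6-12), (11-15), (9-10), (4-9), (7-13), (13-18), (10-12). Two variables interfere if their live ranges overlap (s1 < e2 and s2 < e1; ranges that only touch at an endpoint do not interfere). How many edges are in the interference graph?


Check all pairs for overlapping intervals.
Two intervals (s1,e1) and (s2,e2) overlap if s1 < e2 and s2 < e1.
v0 (1-7) vs v1..v8: overlaps v2, v5 -> 2
v1 (12-19) vs v2..v8: overlaps v3, v6, v7 -> 3
v2 (6-12) vs v3..v8: overlaps v3, v4, v5, v6, v8 -> 5
v3 (11-15) vs v4..v8: overlaps v6, v7, v8 -> 3
v4 (9-10) vs v5..v8: overlaps v6 -> 1
v5 (4-9) vs v6..v8: overlaps v6 -> 1
v6 (7-13) vs v7..v8: overlaps v8 -> 1
v7 (13-18) vs v8: overlaps none -> 0
Total overlapping pairs = 2 + 3 + 5 + 3 + 1 + 1 + 1 + 0 = 16

16


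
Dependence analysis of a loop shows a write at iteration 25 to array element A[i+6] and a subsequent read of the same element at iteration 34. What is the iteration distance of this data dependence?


Distance = read iteration - write iteration
= 34 - 25 = 9

9


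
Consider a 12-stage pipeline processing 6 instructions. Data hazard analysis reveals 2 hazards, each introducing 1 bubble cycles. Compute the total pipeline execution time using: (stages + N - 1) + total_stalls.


Base cycles = 12 + 6 - 1 = 17
Total stalls = 2 * 1 = 2
Total = 17 + 2 = 19

19


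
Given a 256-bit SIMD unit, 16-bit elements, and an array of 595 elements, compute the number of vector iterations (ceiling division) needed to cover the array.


Width = 256 / 16 = 16 elements per vector op
Iterations = ceil(595 / 16) = 38

38


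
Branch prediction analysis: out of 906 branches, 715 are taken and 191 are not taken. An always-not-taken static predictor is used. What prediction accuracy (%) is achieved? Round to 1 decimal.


Predictor: always-not-taken
Correct predictions = 191
Accuracy = 191 / 906 * 100 = 21.1%

21.1


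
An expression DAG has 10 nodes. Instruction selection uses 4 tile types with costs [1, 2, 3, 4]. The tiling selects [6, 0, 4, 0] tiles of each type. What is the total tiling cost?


Total cost = sum(count_i * cost_i)
= 6*1 + 0*2 + 4*3 + 0*4
= 18

18


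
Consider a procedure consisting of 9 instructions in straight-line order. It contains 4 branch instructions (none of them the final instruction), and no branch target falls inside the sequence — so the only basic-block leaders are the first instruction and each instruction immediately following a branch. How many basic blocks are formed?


With no in-sequence branch targets, the leaders are the first instruction plus the instruction after each branch.
Number of basic blocks = branches + 1
= 4 + 1 = 5

5


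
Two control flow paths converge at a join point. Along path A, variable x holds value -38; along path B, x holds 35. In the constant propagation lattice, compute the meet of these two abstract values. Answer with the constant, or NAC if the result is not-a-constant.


Meet operation: if both paths give the same constant, result is that constant; if they differ, result is NAC (not-a-constant).
Path A: -38, Path B: 35 -> differ
Result: not-a-constant -> NAC

NAC


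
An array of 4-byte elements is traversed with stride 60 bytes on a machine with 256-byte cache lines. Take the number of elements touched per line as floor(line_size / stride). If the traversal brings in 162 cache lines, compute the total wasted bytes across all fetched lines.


Elements per line = floor(256 / 60) = 4
Bytes used per line = 4 * 4 = 16
Wasted per line = 256 - 16 = 240
Total wasted = 240 * 162 = 38880

38880


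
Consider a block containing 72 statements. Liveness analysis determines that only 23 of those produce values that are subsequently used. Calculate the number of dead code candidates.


Dead code = total statements - live definitions
= 72 - 23 = 49

49


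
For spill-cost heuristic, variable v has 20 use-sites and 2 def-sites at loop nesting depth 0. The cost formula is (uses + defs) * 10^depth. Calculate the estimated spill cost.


uses + defs = 20 + 2 = 22
10^0 = 1
Spill cost = 22 * 1 = 22

22


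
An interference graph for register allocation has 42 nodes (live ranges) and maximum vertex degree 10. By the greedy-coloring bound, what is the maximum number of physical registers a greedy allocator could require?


Greedy coloring never needs more than (max_degree + 1) colors: when coloring a vertex, at most max_degree neighbors are already colored.
Upper bound = 10 + 1 = 11

11


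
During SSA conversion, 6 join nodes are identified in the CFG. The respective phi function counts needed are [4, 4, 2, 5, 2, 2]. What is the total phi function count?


Total phi functions = sum of phi functions at each join node
= 4 + 4 + 2 + 5 + 2 + 2 = 19

19


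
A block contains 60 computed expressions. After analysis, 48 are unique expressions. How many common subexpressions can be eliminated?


CSE count = total expressions - unique expressions
= 60 - 48 = 12

12


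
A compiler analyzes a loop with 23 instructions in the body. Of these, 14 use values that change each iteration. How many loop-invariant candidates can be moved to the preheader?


Invariant candidates = total - loop-dependent
= 23 - 14 = 9

9


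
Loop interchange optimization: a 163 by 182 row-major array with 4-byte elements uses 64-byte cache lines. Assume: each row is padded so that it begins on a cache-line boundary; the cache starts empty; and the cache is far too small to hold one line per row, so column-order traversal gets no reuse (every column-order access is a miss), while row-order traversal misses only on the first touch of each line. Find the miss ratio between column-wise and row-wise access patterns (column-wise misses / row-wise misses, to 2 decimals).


Each row occupies 182 * 4 = 728 bytes and starts on a line boundary, so it spans ceil(728 / 64) = 12 cache lines.
Row-major traversal misses (one per line touched): 163 * ceil(182 * 4 / 64) = 1956
Column-major traversal misses (no reuse, every access misses): 163 * 182 = 29666
Ratio = 29666 / 1956 = 15.17

15.17


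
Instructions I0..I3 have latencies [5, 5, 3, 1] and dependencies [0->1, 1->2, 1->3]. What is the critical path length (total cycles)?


Compute longest path through dependency graph: dist(Ik) = max over predecessors of dist + latency(Ik).
dist(I0) = latency 5 = 5
dist(I1) = dist(I0) + 5 = 5 + 5 = 10
dist(I2) = dist(I1) + 3 = 10 + 3 = 13
dist(I3) = dist(I1) + 1 = 10 + 1 = 11
Critical path = max dist = 13

13


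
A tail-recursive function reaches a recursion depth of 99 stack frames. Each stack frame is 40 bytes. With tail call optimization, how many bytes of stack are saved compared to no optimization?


Without TCO: 99 * 40 = 3960 bytes
With TCO: reuse 1 frame = 40 bytes
Savings = 3960 - 40 = 3920

3920


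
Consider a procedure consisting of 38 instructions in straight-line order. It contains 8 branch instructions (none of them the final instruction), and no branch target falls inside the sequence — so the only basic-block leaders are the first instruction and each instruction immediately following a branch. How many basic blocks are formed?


With no in-sequence branch targets, the leaders are the first instruction plus the instruction after each branch.
Number of basic blocks = branches + 1
= 8 + 1 = 9

9


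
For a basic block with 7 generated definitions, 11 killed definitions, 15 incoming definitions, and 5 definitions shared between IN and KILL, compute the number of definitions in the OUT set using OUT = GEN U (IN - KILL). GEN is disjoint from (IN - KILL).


IN - KILL: 15 - 5 = 10 surviving definitions
OUT = GEN + surviving = 7 + 10 = 17

17


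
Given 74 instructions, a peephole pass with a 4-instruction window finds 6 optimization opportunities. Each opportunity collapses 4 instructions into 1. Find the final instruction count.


Each match removes 3 instructions.
Total removed = 6 * 3 = 18
Remaining = 74 - 18 = 56

56


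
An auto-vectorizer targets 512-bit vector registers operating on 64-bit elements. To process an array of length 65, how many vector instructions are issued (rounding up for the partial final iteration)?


Width = 512 / 64 = 8 elements per vector op
Iterations = ceil(65 / 8) = 9

9


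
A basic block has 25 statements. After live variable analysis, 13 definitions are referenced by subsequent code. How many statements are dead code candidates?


Dead code = total statements - live definitions
= 25 - 13 = 12

12


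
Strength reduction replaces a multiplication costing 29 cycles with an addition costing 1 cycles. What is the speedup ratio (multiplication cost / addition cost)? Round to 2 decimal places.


Ratio = mult_cost / add_cost = 29 / 1 = 29.0

29.0


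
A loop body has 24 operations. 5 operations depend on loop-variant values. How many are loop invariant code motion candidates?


Invariant candidates = total - loop-dependent
= 24 - 5 = 19

19


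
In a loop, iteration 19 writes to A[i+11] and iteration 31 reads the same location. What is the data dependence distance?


Distance = read iteration - write iteration
= 31 - 19 = 12

12


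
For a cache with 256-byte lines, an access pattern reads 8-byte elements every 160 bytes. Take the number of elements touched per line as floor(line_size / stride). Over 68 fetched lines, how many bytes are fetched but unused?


Elements per line = floor(256 / 160) = 1
Bytes used per line = 1 * 8 = 8
Wasted per line = 256 - 8 = 248
Total wasted = 248 * 68 = 16864

16864


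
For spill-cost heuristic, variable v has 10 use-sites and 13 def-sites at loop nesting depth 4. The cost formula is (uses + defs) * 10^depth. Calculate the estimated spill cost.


uses + defs = 10 + 13 = 23
10^4 = 10000
Spill cost = 23 * 10000 = 230000

230000


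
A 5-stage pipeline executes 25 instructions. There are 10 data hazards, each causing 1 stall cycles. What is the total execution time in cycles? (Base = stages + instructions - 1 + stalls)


Base cycles = 5 + 25 - 1 = 29
Total stalls = 10 * 1 = 10
Total = 29 + 10 = 39

39


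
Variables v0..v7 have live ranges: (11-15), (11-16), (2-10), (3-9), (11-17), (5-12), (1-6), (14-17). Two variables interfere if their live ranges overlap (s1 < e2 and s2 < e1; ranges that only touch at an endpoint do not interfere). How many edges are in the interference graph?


Check all pairs for overlapping intervals.
Two intervals (s1,e1) and (s2,e2) overlap if s1 < e2 and s2 < e1.
v0 (11-15) vs v1..v7: overlaps v1, v4, v5, v7 -> 4
v1 (11-16) vs v2..v7: overlaps v4, v5, v7 -> 3
v2 (2-10) vs v3..v7: overlaps v3, v5, v6 -> 3
v3 (3-9) vs v4..v7: overlaps v5, v6 -> 2
v4 (11-17) vs v5..v7: overlaps v5, v7 -> 2
v5 (5-12) vs v6..v7: overlaps v6 -> 1
v6 (1-6) vs v7: overlaps none -> 0
Total overlapping pairs = 4 + 3 + 3 + 2 + 2 + 1 + 0 = 15

15


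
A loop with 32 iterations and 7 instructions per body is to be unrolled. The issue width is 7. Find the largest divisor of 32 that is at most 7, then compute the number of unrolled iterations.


Largest divisor of 32 <= 7 is 4
New iterations = 32 / 4 = 8

8


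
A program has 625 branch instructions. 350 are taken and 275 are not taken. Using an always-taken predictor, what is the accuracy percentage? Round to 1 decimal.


Predictor: always-taken
Correct predictions = 350
Accuracy = 350 / 625 * 100 = 56.0%

56.0


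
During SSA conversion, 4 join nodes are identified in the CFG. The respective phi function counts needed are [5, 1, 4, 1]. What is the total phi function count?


Total phi functions = sum of phi functions at each join node
= 5 + 1 + 4 + 1 = 11

11


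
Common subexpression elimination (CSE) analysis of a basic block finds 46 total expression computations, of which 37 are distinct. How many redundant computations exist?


CSE count = total expressions - unique expressions
= 46 - 37 = 9

9


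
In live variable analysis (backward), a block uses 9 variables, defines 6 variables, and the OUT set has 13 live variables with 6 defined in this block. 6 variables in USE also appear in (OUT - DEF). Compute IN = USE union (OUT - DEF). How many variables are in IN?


OUT - DEF: 13 - 6 = 7
|IN| = |USE| + |OUT - DEF| - |USE ∩ (OUT - DEF)| = 9 + 7 - 6 = 10

10


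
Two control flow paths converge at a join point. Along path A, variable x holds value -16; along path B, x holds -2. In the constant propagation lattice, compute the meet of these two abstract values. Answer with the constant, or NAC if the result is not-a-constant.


Meet operation: if both paths give the same constant, result is that constant; if they differ, result is NAC (not-a-constant).
Path A: -16, Path B: -2 -> differ
Result: not-a-constant -> NAC

NAC


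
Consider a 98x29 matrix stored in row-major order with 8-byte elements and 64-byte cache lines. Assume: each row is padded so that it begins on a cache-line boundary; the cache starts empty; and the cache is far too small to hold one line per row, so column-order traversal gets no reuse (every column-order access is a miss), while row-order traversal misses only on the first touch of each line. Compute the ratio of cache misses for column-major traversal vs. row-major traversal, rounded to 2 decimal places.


Each row occupies 29 * 8 = 232 bytes and starts on a line boundary, so it spans ceil(232 / 64) = 4 cache lines.
Row-major traversal misses (one per line touched): 98 * ceil(29 * 8 / 64) = 392
Column-major traversal misses (no reuse, every access misses): 98 * 29 = 2842
Ratio = 2842 / 392 = 7.25

7.25


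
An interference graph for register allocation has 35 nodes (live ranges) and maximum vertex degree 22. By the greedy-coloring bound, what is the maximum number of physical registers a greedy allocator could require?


Greedy coloring never needs more than (max_degree + 1) colors: when coloring a vertex, at most max_degree neighbors are already colored.
Upper bound = 22 + 1 = 23

23


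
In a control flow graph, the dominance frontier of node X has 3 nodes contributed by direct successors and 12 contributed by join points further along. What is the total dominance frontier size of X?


DF(X) = direct successor contributions + join point contributions
= 3 + 12 = 15

15


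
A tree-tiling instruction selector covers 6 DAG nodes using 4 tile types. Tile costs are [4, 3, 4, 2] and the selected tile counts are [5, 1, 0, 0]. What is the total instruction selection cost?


Total cost = sum(count_i * cost_i)
= 5*4 + 1*3 + 0*4 + 0*2
= 23

23


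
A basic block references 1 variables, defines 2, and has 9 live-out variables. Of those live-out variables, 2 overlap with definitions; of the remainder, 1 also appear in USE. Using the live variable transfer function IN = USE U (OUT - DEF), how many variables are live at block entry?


OUT - DEF: 9 - 2 = 7
|IN| = |USE| + |OUT - DEF| - |USE ∩ (OUT - DEF)| = 1 + 7 - 1 = 7

7


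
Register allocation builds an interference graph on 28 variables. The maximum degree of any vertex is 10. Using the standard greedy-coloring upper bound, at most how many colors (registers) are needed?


Greedy coloring never needs more than (max_degree + 1) colors: when coloring a vertex, at most max_degree neighbors are already colored.
Upper bound = 10 + 1 = 11

11


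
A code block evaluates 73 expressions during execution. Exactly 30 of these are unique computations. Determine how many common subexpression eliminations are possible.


CSE count = total expressions - unique expressions
= 73 - 30 = 43

43


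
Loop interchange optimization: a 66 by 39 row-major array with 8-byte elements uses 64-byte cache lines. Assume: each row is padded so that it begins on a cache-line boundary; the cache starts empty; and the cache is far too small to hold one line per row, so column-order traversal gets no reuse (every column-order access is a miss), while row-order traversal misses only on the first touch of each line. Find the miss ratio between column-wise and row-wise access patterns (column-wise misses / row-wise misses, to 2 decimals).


Each row occupies 39 * 8 = 312 bytes and starts on a line boundary, so it spans ceil(312 / 64) = 5 cache lines.
Row-major traversal misses (one per line touched): 66 * ceil(39 * 8 / 64) = 330
Column-major traversal misses (no reuse, every access misses): 66 * 39 = 2574
Ratio = 2574 / 330 = 7.8

7.8


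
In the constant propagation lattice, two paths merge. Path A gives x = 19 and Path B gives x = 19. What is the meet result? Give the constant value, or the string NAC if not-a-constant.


Meet operation: if both paths give the same constant, result is that constant; if they differ, result is NAC (not-a-constant).
Path A: 19, Path B: 19 -> equal
Result: constant -> 19

19


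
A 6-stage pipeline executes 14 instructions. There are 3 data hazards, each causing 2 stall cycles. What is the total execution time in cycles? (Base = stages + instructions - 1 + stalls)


Base cycles = 6 + 14 - 1 = 19
Total stalls = 3 * 2 = 6
Total = 19 + 6 = 25

25


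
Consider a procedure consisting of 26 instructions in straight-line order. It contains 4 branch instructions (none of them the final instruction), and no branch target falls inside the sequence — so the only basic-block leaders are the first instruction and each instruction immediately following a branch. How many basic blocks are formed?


With no in-sequence branch targets, the leaders are the first instruction plus the instruction after each branch.
Number of basic blocks = branches + 1
= 4 + 1 = 5

5


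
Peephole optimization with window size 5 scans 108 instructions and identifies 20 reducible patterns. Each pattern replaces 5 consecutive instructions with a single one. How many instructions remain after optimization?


Each match removes 4 instructions.
Total removed = 20 * 4 = 80
Remaining = 108 - 80 = 28

28


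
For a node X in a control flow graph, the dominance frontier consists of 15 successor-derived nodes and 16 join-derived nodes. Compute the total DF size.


DF(X) = direct successor contributions + join point contributions
= 15 + 16 = 31

31


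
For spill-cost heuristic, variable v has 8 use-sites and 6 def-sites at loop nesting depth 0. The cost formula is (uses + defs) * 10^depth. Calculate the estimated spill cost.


uses + defs = 8 + 6 = 14
10^0 = 1
Spill cost = 14 * 1 = 14

14


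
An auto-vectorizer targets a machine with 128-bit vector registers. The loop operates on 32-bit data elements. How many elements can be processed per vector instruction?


Width = SIMD bits / data type bits
= 128 / 32 = 4

4


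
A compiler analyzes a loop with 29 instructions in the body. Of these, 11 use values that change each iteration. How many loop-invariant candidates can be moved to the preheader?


Invariant candidates = total - loop-dependent
= 29 - 11 = 18

18


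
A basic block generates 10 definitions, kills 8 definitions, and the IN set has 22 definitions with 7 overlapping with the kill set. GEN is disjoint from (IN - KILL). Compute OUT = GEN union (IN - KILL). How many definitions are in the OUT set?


IN - KILL: 22 - 7 = 15 surviving definitions
OUT = GEN + surviving = 10 + 15 = 25

25


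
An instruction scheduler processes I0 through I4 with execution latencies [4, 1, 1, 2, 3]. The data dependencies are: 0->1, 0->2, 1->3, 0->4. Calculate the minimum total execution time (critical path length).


Compute longest path through dependency graph: dist(Ik) = max over predecessors of dist + latency(Ik).
dist(I0) = latency 4 = 4
dist(I1) = dist(I0) + 1 = 4 + 1 = 5
dist(I2) = dist(I0) + 1 = 4 + 1 = 5
dist(I3) = dist(I1) + 2 = 5 + 2 = 7
dist(I4) = dist(I0) + 3 = 4 + 3 = 7
Critical path = max dist = 7

7


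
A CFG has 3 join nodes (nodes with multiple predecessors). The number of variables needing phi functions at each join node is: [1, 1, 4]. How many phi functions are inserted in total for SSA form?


Total phi functions = sum of phi functions at each join node
= 1 + 1 + 4 = 6

6


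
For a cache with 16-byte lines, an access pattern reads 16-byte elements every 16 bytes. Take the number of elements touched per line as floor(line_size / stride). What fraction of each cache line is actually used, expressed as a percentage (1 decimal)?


Elements per cache line = floor(16 / 16) = 1
Bytes used = 1 * 16 = 16
Utilization = 16 / 16 * 100 = 100.0%

100.0


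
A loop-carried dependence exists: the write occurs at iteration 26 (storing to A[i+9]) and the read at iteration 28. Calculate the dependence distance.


Distance = read iteration - write iteration
= 28 - 26 = 2

2


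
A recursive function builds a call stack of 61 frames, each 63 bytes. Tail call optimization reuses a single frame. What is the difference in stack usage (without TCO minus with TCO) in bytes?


Without TCO: 61 * 63 = 3843 bytes
With TCO: reuse 1 frame = 63 bytes
Savings = 3843 - 63 = 3780

3780


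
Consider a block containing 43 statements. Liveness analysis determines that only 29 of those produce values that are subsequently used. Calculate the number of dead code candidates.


Dead code = total statements - live definitions
= 43 - 29 = 14

14


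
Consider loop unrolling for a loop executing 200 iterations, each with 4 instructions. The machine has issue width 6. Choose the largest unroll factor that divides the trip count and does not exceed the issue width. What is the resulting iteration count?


Largest divisor of 200 <= 6 is 5
New iterations = 200 / 5 = 40

40


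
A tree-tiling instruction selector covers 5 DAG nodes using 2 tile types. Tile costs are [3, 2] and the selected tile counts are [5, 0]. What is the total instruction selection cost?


Total cost = sum(count_i * cost_i)
= 5*3 + 0*2
= 15

15


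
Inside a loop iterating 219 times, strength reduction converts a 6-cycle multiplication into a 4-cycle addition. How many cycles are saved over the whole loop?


Per-iteration saving = 6 - 4 = 2
Total saved = 219 * 2 = 438

438


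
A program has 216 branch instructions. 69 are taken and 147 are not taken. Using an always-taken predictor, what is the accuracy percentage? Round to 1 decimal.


Predictor: always-taken
Correct predictions = 69
Accuracy = 69 / 216 * 100 = 31.9%

31.9


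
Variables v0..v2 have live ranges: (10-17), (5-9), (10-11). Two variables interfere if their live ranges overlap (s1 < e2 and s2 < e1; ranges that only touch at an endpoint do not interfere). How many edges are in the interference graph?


Check all pairs for overlapping intervals.
Two intervals (s1,e1) and (s2,e2) overlap if s1 < e2 and s2 < e1.
v0 (10-17) vs v1..v2: overlaps v2 -> 1
v1 (5-9) vs v2: overlaps none -> 0
Total overlapping pairs = 1 + 0 = 1

1


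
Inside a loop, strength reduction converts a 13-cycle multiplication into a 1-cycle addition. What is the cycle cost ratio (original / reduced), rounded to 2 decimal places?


Ratio = mult_cost / add_cost = 13 / 1 = 13.0

13.0


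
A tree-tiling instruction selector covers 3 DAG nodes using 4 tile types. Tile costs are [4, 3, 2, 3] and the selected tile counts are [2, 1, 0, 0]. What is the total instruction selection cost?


Total cost = sum(count_i * cost_i)
= 2*4 + 1*3 + 0*2 + 0*3
= 11

11


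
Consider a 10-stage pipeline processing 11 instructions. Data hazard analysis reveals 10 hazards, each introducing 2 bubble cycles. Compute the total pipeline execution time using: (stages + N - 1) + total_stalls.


Base cycles = 10 + 11 - 1 = 20
Total stalls = 10 * 2 = 20
Total = 20 + 20 = 40

40


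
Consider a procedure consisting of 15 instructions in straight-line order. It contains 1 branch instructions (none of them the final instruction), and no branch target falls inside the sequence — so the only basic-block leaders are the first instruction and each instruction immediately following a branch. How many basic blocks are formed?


With no in-sequence branch targets, the leaders are the first instruction plus the instruction after each branch.
Number of basic blocks = branches + 1
= 1 + 1 = 2

2


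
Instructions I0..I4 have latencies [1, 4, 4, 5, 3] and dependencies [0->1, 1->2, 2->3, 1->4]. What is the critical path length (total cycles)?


Compute longest path through dependency graph: dist(Ik) = max over predecessors of dist + latency(Ik).
dist(I0) = latency 1 = 1
dist(I1) = dist(I0) + 4 = 1 + 4 = 5
dist(I2) = dist(I1) + 4 = 5 + 4 = 9
dist(I3) = dist(I2) + 5 = 9 + 5 = 14
dist(I4) = dist(I1) + 3 = 5 + 3 = 8
Critical path = max dist = 14

14


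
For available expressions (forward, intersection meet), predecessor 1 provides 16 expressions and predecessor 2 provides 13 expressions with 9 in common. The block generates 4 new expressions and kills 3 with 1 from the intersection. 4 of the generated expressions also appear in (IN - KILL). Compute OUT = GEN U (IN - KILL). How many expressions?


IN = intersection of predecessors = 9
IN - KILL = 9 - 1 = 8
|OUT| = |GEN| + |IN - KILL| - |GEN ∩ (IN - KILL)| = 4 + 8 - 4 = 8

8


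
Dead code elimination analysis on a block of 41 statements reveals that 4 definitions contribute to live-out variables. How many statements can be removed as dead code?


Dead code = total statements - live definitions
= 41 - 4 = 37

37


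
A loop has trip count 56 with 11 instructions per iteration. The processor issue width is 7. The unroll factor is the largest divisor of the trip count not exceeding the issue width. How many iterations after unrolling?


Largest divisor of 56 <= 7 is 7
New iterations = 56 / 7 = 8

8


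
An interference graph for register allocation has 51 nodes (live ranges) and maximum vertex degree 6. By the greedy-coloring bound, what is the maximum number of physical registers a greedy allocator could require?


Greedy coloring never needs more than (max_degree + 1) colors: when coloring a vertex, at most max_degree neighbors are already colored.
Upper bound = 6 + 1 = 7

7


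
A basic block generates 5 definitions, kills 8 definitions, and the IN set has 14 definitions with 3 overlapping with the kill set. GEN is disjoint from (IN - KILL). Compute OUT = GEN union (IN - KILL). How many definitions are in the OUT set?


IN - KILL: 14 - 3 = 11 surviving definitions
OUT = GEN + surviving = 5 + 11 = 16

16


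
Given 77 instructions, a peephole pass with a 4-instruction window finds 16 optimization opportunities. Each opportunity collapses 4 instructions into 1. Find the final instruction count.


Each match removes 3 instructions.
Total removed = 16 * 3 = 48
Remaining = 77 - 48 = 29

29


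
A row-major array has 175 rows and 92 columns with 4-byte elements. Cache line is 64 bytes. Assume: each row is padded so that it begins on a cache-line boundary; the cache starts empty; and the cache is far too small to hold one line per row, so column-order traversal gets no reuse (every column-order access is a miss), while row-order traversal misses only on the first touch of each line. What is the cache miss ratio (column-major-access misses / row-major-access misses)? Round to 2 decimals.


Each row occupies 92 * 4 = 368 bytes and starts on a line boundary, so it spans ceil(368 / 64) = 6 cache lines.
Row-major traversal misses (one per line touched): 175 * ceil(92 * 4 / 64) = 1050
Column-major traversal misses (no reuse, every access misses): 175 * 92 = 16100
Ratio = 16100 / 1050 = 15.33

15.33


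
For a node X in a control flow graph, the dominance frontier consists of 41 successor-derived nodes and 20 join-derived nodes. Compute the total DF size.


DF(X) = direct successor contributions + join point contributions
= 41 + 20 = 61

61


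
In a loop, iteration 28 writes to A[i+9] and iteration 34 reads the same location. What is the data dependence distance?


Distance = read iteration - write iteration
= 34 - 28 = 6

6


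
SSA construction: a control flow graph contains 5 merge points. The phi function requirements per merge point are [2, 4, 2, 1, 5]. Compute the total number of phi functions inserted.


Total phi functions = sum of phi functions at each join node
= 2 + 4 + 2 + 1 + 5 = 14

14


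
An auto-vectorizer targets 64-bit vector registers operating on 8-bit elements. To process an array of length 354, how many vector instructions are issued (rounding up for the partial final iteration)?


Width = 64 / 8 = 8 elements per vector op
Iterations = ceil(354 / 8) = 45

45


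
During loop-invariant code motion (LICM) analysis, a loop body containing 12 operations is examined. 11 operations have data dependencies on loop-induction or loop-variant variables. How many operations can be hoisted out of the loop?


Invariant candidates = total - loop-dependent
= 12 - 11 = 1

1


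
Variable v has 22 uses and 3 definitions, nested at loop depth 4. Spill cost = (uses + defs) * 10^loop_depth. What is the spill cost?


uses + defs = 22 + 3 = 25
10^4 = 10000
Spill cost = 25 * 10000 = 250000

250000


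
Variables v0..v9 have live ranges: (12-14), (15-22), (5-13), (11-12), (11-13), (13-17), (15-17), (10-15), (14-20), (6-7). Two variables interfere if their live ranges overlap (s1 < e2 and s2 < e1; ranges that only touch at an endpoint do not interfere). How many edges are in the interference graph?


Check all pairs for overlapping intervals.
Two intervals (s1,e1) and (s2,e2) overlap if s1 < e2 and s2 < e1.
v0 (12-14) vs v1..v9: overlaps v2, v4, v5, v7 -> 4
v1 (15-22) vs v2..v9: overlaps v5, v6, v8 -> 3
v2 (5-13) vs v3..v9: overlaps v3, v4, v7, v9 -> 4
v3 (11-12) vs v4..v9: overlaps v4, v7 -> 2
v4 (11-13) vs v5..v9: overlaps v7 -> 1
v5 (13-17) vs v6..v9: overlaps v6, v7, v8 -> 3
v6 (15-17) vs v7..v9: overlaps v8 -> 1
v7 (10-15) vs v8..v9: overlaps v8 -> 1
v8 (14-20) vs v9: overlaps none -> 0
Total overlapping pairs = 4 + 3 + 4 + 2 + 1 + 3 + 1 + 1 + 0 = 19

19


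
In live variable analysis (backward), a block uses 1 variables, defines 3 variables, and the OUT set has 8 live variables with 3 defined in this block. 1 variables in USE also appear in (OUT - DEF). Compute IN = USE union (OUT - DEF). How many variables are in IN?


OUT - DEF: 8 - 3 = 5
|IN| = |USE| + |OUT - DEF| - |USE ∩ (OUT - DEF)| = 1 + 5 - 1 = 5

5


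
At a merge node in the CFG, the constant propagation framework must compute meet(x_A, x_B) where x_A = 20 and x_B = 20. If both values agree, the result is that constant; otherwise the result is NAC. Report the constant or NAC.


Meet operation: if both paths give the same constant, result is that constant; if they differ, result is NAC (not-a-constant).
Path A: 20, Path B: 20 -> equal
Result: constant -> 20

20


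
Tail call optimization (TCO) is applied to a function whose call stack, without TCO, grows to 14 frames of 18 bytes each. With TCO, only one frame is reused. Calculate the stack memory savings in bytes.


Without TCO: 14 * 18 = 252 bytes
With TCO: reuse 1 frame = 18 bytes
Savings = 252 - 18 = 234

234


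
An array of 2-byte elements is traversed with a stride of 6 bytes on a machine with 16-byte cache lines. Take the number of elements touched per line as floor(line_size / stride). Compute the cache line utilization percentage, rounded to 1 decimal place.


Elements per cache line = floor(16 / 6) = 2
Bytes used = 2 * 2 = 4
Utilization = 4 / 16 * 100 = 25.0%

25.0


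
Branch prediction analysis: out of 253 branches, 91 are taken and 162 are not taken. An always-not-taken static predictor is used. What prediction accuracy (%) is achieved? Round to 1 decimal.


Predictor: always-not-taken
Correct predictions = 162
Accuracy = 162 / 253 * 100 = 64.0%

64.0


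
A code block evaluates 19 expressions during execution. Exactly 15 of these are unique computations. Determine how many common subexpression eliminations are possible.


CSE count = total expressions - unique expressions
= 19 - 15 = 4

4


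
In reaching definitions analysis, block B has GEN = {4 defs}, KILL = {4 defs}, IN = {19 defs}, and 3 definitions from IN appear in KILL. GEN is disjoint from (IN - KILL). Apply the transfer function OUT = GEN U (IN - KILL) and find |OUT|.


IN - KILL: 19 - 3 = 16 surviving definitions
OUT = GEN + surviving = 4 + 16 = 20

20


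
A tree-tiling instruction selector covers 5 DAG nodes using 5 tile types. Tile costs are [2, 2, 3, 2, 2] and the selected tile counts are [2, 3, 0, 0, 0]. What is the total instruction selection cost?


Total cost = sum(count_i * cost_i)
= 2*2 + 3*2 + 0*3 + 0*2 + 0*2
= 10

10


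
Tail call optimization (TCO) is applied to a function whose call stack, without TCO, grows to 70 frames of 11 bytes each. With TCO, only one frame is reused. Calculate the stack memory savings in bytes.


Without TCO: 70 * 11 = 770 bytes
With TCO: reuse 1 frame = 11 bytes
Savings = 770 - 11 = 759

759


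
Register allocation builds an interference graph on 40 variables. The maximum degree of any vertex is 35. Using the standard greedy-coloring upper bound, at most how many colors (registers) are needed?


Greedy coloring never needs more than (max_degree + 1) colors: when coloring a vertex, at most max_degree neighbors are already colored.
Upper bound = 35 + 1 = 36

36


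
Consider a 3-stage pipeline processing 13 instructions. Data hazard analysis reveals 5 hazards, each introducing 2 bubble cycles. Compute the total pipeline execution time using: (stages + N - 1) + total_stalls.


Base cycles = 3 + 13 - 1 = 15
Total stalls = 5 * 2 = 10
Total = 15 + 10 = 25

25


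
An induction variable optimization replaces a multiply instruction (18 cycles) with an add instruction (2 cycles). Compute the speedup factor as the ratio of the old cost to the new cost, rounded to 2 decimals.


Ratio = mult_cost / add_cost = 18 / 2 = 9.0

9.0


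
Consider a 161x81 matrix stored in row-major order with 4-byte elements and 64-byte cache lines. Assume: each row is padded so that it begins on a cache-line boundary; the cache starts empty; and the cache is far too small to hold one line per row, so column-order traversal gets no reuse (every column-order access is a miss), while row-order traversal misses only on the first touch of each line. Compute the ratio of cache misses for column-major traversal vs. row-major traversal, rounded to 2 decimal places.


Each row occupies 81 * 4 = 324 bytes and starts on a line boundary, so it spans ceil(324 / 64) = 6 cache lines.
Row-major traversal misses (one per line touched): 161 * ceil(81 * 4 / 64) = 966
Column-major traversal misses (no reuse, every access misses): 161 * 81 = 13041
Ratio = 13041 / 966 = 13.5

13.5


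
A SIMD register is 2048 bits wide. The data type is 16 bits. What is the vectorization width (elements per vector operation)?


Width = SIMD bits / data type bits
= 2048 / 16 = 128

128


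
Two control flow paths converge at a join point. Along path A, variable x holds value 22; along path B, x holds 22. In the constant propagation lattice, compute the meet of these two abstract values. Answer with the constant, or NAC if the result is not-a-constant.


Meet operation: if both paths give the same constant, result is that constant; if they differ, result is NAC (not-a-constant).
Path A: 22, Path B: 22 -> equal
Result: constant -> 22

22


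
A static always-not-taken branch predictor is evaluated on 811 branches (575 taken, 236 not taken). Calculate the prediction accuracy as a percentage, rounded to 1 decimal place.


Predictor: always-not-taken
Correct predictions = 236
Accuracy = 236 / 811 * 100 = 29.1%

29.1


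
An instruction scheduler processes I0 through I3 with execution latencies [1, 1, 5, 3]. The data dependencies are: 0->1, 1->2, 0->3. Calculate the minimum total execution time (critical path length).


Compute longest path through dependency graph: dist(Ik) = max over predecessors of dist + latency(Ik).
dist(I0) = latency 1 = 1
dist(I1) = dist(I0) + 1 = 1 + 1 = 2
dist(I2) = dist(I1) + 5 = 2 + 5 = 7
dist(I3) = dist(I0) + 3 = 1 + 3 = 4
Critical path = max dist = 7

7


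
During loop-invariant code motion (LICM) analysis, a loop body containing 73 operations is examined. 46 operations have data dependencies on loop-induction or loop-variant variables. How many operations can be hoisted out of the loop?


Invariant candidates = total - loop-dependent
= 73 - 46 = 27

27
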